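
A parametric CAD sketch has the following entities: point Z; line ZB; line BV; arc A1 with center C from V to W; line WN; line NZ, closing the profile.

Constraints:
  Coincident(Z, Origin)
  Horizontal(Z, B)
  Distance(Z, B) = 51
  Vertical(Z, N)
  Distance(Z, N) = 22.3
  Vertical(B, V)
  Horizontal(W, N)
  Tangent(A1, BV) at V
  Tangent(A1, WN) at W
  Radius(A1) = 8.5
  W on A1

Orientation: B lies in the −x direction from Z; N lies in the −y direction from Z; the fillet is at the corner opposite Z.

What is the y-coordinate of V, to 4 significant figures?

-13.80

The virtual corner opposite Z is at (-51.00, -22.30). The tangent condition forces CV to be normal to BV and since A1 is tangent to WN there, CW ⟂ WN, with radius 8.5, so the center C sits 8.5 in from both sides at C = (-42.50, -13.80). That places the tangent points at V = (-51.00, -13.80) on BV and W = (-42.50, -22.30) on WN. So V.y = -13.80.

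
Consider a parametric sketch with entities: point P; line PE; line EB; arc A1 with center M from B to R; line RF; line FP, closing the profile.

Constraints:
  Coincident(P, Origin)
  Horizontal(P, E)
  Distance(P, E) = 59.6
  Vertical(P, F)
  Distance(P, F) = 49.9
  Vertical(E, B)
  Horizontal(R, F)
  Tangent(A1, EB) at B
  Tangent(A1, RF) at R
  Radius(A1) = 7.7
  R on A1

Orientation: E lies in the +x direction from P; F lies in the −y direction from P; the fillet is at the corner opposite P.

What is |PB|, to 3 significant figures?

73.0

P is at the origin; P and E share the same y with |PE| = 59.6 and E on the +x side, so E = (59.6, 0.00). P and F share the same x with |PF| = 49.9 and F on the −y side, so F = (0.00, -49.9). The virtual corner opposite P is at (59.6, -49.9). Since A1 is tangent to EB there, MB ⟂ EB and A1 meets RF tangentially, so MR is at right angles to RF, with radius 7.7, so the center M sits 7.7 in from both sides at M = (51.9, -42.2). That places the tangent points at B = (59.6, -42.2) on EB and R = (51.9, -49.9) on RF. Then |PB| = |B − P| = 73.0.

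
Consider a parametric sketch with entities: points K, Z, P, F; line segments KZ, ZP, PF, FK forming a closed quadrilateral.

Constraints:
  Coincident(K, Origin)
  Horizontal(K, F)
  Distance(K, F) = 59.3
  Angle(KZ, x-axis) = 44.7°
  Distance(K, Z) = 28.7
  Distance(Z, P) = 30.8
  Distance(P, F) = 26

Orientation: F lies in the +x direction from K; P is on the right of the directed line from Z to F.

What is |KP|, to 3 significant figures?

35.1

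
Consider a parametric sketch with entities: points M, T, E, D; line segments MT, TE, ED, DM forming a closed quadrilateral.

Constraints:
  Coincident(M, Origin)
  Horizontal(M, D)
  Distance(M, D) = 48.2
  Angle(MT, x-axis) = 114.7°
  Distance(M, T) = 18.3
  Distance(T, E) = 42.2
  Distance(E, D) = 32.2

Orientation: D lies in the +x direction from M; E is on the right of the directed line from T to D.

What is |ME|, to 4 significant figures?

25.13

M is at the origin; M and D share the same y with |MD| = 48.2 and D in +x, so D = (48.2, 0). MT runs at 114.7° with |MT| = 18.3, so T = (-7.647, 16.63). E is determined by |TE| = 42.2 and |ED| = 32.2 together: it lies at the intersection of circle(T, 42.2) and circle(D, 32.2). With |TD| = 58.27, the foot of the radical line on TD is 35.52 from T and the perpendicular offset is √(42.2² − 35.52²) = 22.79. Taking the right-of-TD solution: E = (19.89, -15.35).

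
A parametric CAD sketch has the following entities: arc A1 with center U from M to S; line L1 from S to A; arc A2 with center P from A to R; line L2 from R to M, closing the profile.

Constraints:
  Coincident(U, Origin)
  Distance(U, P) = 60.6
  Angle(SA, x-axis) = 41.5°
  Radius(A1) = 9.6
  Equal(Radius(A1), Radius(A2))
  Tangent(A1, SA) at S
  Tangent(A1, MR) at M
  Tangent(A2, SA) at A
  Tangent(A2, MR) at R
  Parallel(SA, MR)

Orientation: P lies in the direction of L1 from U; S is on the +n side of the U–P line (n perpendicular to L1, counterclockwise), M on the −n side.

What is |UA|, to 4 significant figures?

61.36

Tangency of A1 to both parallel lines with radius 9.6 puts S and M at U ± 9.6·n: S = (-6.361, 7.190), M = (6.361, -7.190). Equal radii place A and R the same way about P: A = P + 9.6·n = (39.03, 47.34), R = P − 9.6·n = (51.75, 32.96). Then |UA| = |A − U| = 61.36.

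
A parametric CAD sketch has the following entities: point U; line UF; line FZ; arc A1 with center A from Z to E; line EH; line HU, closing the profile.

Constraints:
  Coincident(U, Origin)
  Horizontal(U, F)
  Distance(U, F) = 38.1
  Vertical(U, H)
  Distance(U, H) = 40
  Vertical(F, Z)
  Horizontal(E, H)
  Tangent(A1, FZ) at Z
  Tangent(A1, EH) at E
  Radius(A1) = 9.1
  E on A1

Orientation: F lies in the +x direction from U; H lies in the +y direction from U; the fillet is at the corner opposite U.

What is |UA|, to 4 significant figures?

42.38

U and H share the same x with |UH| = 40.0 and H on the +y side, so H = (0.000, 40.00). The virtual corner opposite U is at (38.10, 40.00). A1 meets FZ tangentially, so AZ is at right angles to FZ and since A1 is tangent to EH there, AE ⟂ EH, with radius 9.1, so the center A sits 9.1 in from both sides at A = (29.00, 30.90). Then |UA| = |A − U| = 42.38.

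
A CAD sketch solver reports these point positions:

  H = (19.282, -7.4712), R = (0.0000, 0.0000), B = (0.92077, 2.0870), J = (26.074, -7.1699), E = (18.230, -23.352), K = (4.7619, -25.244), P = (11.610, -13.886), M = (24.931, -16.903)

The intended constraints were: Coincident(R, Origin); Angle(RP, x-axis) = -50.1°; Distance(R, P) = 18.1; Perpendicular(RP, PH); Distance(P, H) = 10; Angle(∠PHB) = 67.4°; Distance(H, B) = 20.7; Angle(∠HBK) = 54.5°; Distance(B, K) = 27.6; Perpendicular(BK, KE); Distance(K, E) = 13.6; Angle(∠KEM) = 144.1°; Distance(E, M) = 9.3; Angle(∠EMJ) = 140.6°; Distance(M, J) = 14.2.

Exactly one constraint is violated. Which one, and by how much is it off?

Distance(M, J) = 14.2 — off by 4.40.

R = (0.00, 0.00) ✓; RP at -50.10° ✓; |RP| = 18.10 ✓; ∠(RP, PH) = 90.00° ✓; |PH| = 10.00 ✓; ∠PHB = 67.40° ✓; |HB| = 20.70 ✓; ∠HBK = 54.50° ✓; |BK| = 27.60 ✓; ∠(BK, KE) = 90.00° ✓; |KE| = 13.60 ✓; ∠KEM = 144.1° ✓; |EM| = 9.300 ✓; ∠EMJ = 140.6° ✓; |MJ| = 9.800 ✗.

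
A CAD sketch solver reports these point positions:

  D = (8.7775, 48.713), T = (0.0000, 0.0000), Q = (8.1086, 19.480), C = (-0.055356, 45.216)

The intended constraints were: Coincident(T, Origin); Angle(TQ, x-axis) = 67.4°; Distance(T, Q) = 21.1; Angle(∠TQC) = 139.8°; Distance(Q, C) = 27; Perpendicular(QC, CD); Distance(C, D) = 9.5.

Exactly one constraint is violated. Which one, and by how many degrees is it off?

Perpendicular(QC, CD) — off by 4.00°.

T = (0.00, 0.00) ✓; TQ at 67.40° ✓; |TQ| = 21.10 ✓; ∠TQC = 139.8° ✓; |QC| = 27.00 ✓; ∠(QC, CD) = 86.00° ✗; |CD| = 9.500 ✓.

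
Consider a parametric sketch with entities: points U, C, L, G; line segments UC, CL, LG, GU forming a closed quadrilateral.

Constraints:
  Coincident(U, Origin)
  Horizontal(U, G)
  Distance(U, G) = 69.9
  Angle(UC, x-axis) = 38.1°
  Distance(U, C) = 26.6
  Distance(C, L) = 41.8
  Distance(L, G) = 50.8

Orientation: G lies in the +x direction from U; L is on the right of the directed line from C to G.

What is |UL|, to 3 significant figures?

36.0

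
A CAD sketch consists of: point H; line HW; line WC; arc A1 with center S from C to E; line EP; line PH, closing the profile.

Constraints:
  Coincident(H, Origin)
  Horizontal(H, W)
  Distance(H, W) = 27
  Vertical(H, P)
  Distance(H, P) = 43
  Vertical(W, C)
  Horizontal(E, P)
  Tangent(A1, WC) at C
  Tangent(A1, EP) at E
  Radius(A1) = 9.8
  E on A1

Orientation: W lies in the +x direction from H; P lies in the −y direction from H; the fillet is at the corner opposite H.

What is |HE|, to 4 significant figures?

46.31

H is at the origin; HW is horizontal with |HW| = 27.0 and W on the +x side, so W = (27.00, 0.000). HP is vertical with |HP| = 43.0 and P on the −y side, so P = (0.000, -43.00). The virtual corner opposite H is at (27.00, -43.00). Tangency of A1 to WC means the radius SC is perpendicular to WC and since A1 is tangent to EP there, SE ⟂ EP, with radius 9.8, so the center S sits 9.8 in from both sides at S = (17.20, -33.20). That places the tangent points at C = (27.00, -33.20) on WC and E = (17.20, -43.00) on EP. Then |HE| = |E − H| = 46.31.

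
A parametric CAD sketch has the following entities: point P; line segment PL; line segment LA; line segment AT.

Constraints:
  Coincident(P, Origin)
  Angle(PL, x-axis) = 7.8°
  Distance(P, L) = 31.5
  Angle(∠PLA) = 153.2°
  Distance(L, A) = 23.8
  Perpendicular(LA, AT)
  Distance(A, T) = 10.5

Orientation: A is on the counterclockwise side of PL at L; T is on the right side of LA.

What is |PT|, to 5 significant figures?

57.494

P is at the origin; PL runs at 7.8° with length 31.5, so L = 31.5·(cos 7.8°, sin 7.8°) = (31.209, 4.2750). ∠PLA = 153.2°, so LA runs at 7.8° + (180° − 153.2°) = 34.600° from the x-axis; with |LA| = 23.8, A = L + 23.8·(cos 34.600°, sin 34.600°) = (50.799, 17.790). LA ⟂ AT; with |AT| = 10.5 on the right of LA, T = A + 10.5·(0.56784, -0.82314) = (56.762, 9.1468). Then |PT| = |T − P| = 57.494.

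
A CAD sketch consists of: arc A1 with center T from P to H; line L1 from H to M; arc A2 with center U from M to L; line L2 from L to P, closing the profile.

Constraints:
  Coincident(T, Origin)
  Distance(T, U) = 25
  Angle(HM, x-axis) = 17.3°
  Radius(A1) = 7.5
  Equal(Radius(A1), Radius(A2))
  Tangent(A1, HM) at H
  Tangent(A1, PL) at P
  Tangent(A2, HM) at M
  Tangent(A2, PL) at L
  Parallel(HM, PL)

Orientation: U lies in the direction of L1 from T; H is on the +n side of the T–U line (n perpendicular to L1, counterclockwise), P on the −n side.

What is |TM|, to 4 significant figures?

26.10

Tangency of A1 to both parallel lines with radius 7.5 puts H and P at T ± 7.5·n: H = (-2.230, 7.161), P = (2.230, -7.161). Equal radii place M and L the same way about U: M = U + 7.5·n = (21.64, 14.60), L = U − 7.5·n = (26.10, 0.2737). Then |TM| = |M − T| = 26.10.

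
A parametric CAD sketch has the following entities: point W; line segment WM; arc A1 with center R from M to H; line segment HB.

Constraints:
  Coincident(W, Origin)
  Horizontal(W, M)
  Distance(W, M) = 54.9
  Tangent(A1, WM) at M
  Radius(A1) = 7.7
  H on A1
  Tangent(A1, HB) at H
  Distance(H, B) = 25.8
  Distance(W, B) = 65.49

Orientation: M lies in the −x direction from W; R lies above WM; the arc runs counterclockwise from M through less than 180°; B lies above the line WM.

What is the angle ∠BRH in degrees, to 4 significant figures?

73.38°

Checks: W.y = 0.00, M.y = 0.00 ✓; |RH| = 7.700 ✓; ∠(RH, HB) = 90.00° ✓; |HB| = 25.80 ✓; |WB| = 65.49 ✓.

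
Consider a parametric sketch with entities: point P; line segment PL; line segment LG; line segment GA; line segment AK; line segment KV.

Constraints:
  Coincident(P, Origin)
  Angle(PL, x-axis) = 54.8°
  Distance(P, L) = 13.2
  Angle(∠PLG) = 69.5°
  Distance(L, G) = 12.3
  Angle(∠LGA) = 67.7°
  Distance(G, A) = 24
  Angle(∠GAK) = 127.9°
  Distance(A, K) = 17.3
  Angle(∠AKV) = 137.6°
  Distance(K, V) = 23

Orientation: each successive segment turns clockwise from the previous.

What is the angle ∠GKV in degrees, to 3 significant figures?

107°

P is at the origin; PL runs at 54.8° with length 13.2, so L = (7.61, 10.8). ∠PLG = 69.5° gives LG at -55.7° from the x-axis; with |LG| = 12.3, G = (14.5, 0.625). ∠LGA = 67.7° gives GA at -168° from the x-axis; with |GA| = 24.0, A = (-8.94, -4.36). ∠GAK = 127.9° gives AK at 140° from the x-axis; with |AK| = 17.3, K = (-22.2, 6.78). ∠AKV = 137.6° gives KV at 97.5° from the x-axis; with |KV| = 23.0, V = (-25.2, 29.6). Then cos ∠GKV = KG·KV / (|KG||KV|), giving 107°.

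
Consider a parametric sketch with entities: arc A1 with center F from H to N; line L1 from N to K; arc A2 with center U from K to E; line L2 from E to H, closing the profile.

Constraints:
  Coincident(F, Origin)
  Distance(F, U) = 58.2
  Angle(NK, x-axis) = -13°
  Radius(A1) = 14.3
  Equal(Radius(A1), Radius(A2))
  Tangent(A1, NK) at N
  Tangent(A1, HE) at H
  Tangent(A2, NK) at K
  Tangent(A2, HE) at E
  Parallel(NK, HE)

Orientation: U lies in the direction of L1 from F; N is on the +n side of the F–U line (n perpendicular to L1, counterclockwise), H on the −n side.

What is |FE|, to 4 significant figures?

59.93

Tangency of A1 to both parallel lines with radius 14.3 puts N and H at F ± 14.3·n: N = (3.217, 13.93), H = (-3.217, -13.93). Equal radii place K and E the same way about U: K = U + 14.3·n = (59.93, 0.8413), E = U − 14.3·n = (53.49, -27.03). Then |FE| = |E − F| = 59.93.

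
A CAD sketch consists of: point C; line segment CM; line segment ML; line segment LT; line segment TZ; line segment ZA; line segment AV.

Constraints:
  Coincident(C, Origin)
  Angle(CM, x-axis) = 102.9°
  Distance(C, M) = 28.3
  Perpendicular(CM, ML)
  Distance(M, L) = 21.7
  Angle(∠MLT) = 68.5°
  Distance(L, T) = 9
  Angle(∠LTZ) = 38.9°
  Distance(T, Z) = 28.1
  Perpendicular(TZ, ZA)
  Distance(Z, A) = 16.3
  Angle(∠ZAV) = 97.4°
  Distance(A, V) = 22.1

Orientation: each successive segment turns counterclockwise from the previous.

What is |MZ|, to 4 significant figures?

20.98

∠MLT = 68.5° gives LT at -55.60° from the x-axis; with |LT| = 9.0, T = (-22.39, 15.32). ∠LTZ = 38.9° gives TZ at 85.50° from the x-axis; with |TZ| = 28.1, Z = (-20.18, 43.33). Then |MZ| = |Z − M| = 20.98.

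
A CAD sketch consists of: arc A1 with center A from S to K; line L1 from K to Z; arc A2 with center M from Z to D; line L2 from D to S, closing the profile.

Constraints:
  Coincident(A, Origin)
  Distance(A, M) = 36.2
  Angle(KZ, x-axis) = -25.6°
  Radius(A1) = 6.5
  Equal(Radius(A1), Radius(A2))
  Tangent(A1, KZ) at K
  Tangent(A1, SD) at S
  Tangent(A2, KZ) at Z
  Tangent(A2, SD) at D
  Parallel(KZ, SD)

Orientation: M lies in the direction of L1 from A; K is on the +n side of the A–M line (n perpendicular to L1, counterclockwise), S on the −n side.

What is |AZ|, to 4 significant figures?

36.78

The slot axis is L1's direction at -25.6°, so u = (cos -25.6°, sin -25.6°) = (0.9018, -0.4321) and n = (−sin -25.6°, cos -25.6°) = (0.4321, 0.9018). A is at the origin and M lies 36.2 along u from A, so M = 36.2·u = (32.65, -15.64). Tangency of A1 to both parallel lines with radius 6.5 puts K and S at A ± 6.5·n: K = (2.809, 5.862), S = (-2.809, -5.862). Equal radii place Z and D the same way about M: Z = M + 6.5·n = (35.45, -9.780), D = M − 6.5·n = (29.84, -21.50). Then |AZ| = |Z − A| = 36.78.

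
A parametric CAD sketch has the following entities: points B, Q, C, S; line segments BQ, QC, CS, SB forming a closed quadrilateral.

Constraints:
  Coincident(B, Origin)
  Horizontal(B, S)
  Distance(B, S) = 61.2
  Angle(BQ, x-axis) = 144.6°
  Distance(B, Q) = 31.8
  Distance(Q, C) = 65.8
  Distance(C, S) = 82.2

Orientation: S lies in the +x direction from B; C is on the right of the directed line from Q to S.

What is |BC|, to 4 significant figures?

45.47

Checks: B = (0.00, 0.00) ✓; |QC| = 65.80 ✓; |CS| = 82.20 ✓.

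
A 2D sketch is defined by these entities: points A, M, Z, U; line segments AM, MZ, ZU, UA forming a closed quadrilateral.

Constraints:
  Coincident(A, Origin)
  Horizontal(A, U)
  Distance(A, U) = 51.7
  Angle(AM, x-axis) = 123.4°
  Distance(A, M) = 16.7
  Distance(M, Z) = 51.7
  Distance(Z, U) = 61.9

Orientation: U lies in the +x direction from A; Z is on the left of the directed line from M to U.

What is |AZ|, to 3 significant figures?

59.2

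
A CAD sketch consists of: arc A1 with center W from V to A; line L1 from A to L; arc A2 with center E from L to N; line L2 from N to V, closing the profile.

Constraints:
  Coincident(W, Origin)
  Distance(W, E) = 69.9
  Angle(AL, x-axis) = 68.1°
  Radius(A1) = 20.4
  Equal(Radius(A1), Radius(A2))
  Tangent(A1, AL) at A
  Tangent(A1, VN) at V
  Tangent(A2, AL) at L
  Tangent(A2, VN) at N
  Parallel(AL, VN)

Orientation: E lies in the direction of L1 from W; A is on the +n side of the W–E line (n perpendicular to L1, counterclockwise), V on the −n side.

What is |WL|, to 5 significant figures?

72.816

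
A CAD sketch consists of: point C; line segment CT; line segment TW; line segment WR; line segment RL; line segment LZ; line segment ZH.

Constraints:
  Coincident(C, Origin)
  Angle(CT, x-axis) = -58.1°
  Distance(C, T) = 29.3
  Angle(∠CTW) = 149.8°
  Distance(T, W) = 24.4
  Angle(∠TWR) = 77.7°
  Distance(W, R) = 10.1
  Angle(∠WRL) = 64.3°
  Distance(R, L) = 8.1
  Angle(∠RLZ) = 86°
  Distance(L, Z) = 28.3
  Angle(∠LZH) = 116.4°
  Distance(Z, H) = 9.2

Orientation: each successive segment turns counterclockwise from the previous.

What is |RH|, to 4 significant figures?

31.83

C is at the origin; CT runs at -58.1° with length 29.3, so T = (15.48, -24.87). ∠CTW = 149.8° gives TW at -27.90° from the x-axis; with |TW| = 24.4, W = (37.05, -36.29). ∠TWR = 77.7° gives WR at 74.40° from the x-axis; with |WR| = 10.1, R = (39.76, -26.56). ∠WRL = 64.3° gives RL at -169.9° from the x-axis; with |RL| = 8.1, L = (31.79, -27.98). ∠RLZ = 86.0° gives LZ at -75.90° from the x-axis; with |LZ| = 28.3, Z = (38.68, -55.43). ∠LZH = 116.4° gives ZH at -12.30° from the x-axis; with |ZH| = 9.2, H = (47.67, -57.39). Then |RH| = |H − R| = 31.83.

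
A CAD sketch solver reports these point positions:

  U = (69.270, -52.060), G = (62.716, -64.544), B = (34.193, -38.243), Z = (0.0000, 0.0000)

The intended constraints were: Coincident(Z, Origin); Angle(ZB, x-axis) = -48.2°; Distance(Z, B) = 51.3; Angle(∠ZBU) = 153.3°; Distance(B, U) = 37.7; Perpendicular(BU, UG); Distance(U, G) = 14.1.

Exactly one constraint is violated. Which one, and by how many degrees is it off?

Perpendicular(BU, UG) — off by 6.20°.

Z = (0.00, 0.00) ✓; ZB at -48.20° ✓; |ZB| = 51.30 ✓; ∠ZBU = 153.3° ✓; |BU| = 37.70 ✓; ∠(BU, UG) = 96.20° ✗; |UG| = 14.10 ✓.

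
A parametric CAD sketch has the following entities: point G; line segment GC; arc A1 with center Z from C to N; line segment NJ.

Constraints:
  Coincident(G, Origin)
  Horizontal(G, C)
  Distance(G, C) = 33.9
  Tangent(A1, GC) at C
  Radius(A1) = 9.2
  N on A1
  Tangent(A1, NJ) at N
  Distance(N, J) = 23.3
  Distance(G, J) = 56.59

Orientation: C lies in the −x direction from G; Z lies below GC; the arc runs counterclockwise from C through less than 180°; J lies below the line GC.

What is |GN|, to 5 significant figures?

43.459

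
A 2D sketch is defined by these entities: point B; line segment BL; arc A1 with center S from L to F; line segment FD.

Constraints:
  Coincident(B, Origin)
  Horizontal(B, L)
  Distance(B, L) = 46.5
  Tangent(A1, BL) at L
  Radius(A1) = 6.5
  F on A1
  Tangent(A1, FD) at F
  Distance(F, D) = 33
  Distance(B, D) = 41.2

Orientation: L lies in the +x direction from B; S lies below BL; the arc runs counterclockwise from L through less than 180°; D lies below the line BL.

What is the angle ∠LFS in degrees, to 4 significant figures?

59.03°

B is at the origin; B and L share the same y with |BL| = 46.5 and L on the +x side, so L = (46.50, 0.000). Since A1 is tangent to BL there, SL ⟂ BL, so S = L + (0, -6.5) = (46.50, -6.500). Since SF ⟂ FD (tangency), |SD| = √(6.5² + 33.0²) = 33.63 regardless of where F sits on A1. So D lies on both circle(B, 41.2) and circle(S, 33.63); the below-BL intersection is D = (25.24, -32.56). F is the foot of the tangent from D: F = (40.76, -3.442).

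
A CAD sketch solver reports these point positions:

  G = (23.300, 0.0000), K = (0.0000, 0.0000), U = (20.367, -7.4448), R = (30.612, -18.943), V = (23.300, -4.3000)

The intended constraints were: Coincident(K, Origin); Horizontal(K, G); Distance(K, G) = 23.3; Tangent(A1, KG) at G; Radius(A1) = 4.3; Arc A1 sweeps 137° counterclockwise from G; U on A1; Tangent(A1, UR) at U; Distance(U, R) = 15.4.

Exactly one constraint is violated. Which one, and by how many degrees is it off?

Tangent(A1, UR) at U — off by 5.29°.

K = (0.00, 0.00) ✓; K.y = 0.00, G.y = 0.00 ✓; |KG| = 23.30 ✓; ∠(VG, GK) = 90.00° ✓; |VG| = 4.300 ✓; bearing(V→U) − bearing(V→G) = 137.0° ✓; |VU| = 4.300 ✓; ∠(VU, UR) = 95.29° ✗; |UR| = 15.40 ✓.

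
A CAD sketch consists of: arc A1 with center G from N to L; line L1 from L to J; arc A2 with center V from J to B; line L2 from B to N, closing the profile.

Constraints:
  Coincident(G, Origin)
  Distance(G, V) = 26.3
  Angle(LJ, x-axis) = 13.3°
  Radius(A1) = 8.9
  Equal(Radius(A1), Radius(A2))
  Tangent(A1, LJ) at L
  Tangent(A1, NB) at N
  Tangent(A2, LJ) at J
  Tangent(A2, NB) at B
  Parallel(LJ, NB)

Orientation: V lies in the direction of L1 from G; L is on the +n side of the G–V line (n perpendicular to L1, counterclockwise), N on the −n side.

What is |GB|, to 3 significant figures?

27.8

The slot axis is L1's direction at 13.3°, so u = (cos 13.3°, sin 13.3°) = (0.973, 0.230) and n = (−sin 13.3°, cos 13.3°) = (-0.230, 0.973). G is at the origin and V lies 26.3 along u from G, so V = 26.3·u = (25.6, 6.05). Tangency of A1 to both parallel lines with radius 8.9 puts L and N at G ± 8.9·n: L = (-2.05, 8.66), N = (2.05, -8.66). Equal radii place J and B the same way about V: J = V + 8.9·n = (23.5, 14.7), B = V − 8.9·n = (27.6, -2.61). Then |GB| = |B − G| = 27.8.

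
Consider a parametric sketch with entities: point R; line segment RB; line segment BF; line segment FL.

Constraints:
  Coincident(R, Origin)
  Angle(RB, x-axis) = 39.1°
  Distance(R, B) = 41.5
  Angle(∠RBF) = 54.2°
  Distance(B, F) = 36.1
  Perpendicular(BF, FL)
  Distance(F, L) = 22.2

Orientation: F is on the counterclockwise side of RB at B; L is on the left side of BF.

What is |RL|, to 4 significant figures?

16.47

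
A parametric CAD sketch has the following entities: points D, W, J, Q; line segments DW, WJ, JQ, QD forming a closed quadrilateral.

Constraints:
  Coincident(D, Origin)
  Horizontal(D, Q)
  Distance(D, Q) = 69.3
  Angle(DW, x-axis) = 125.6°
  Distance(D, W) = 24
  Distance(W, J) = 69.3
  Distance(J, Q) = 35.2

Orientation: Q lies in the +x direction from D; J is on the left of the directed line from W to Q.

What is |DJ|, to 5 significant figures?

62.871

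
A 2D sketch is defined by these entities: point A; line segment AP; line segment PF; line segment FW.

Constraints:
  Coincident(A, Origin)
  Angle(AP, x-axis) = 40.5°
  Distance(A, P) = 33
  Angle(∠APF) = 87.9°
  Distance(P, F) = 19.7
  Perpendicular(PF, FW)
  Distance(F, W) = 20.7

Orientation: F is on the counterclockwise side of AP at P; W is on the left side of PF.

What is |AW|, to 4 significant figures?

22.20

A is at the origin; AP runs at 40.5° with length 33.0, so P = 33.0·(cos 40.5°, sin 40.5°) = (25.09, 21.43). ∠APF = 87.9°, so PF runs at 40.5° + (180° − 87.9°) = 132.6° from the x-axis; with |PF| = 19.7, F = P + 19.7·(cos 132.6°, sin 132.6°) = (11.76, 35.93). PF ⟂ FW; with |FW| = 20.7 on the left of PF, W = F + 20.7·(-0.7361, -0.6769) = (-3.478, 21.92). Then |AW| = |W − A| = 22.20.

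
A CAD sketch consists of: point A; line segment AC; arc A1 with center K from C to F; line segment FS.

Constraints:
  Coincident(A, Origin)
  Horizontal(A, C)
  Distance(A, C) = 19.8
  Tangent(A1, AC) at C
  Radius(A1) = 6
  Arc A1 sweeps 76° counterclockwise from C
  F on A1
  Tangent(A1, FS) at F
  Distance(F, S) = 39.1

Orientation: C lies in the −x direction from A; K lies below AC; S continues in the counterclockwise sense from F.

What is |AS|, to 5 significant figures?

55.098

A is at the origin; AC is horizontal with |AC| = 19.8 and C on the −x side, so C = (-19.800, 0.0000). A1 meets AC tangentially, so KC is at right angles to AC, so K = C + (0, -6) = (-19.800, -6.0000). On A1, C sits at bearing 90° from K; a 76° counterclockwise sweep puts F at bearing 166°, so F = K + 6.0·(cos 166°, sin 166°) = (-25.622, -4.5485). The tangent condition forces KF to be normal to FS, so FS runs along (−sin 166°, cos 166°); with |FS| = 39.1, S = (-35.081, -42.487). Then |AS| = |S − A| = 55.098.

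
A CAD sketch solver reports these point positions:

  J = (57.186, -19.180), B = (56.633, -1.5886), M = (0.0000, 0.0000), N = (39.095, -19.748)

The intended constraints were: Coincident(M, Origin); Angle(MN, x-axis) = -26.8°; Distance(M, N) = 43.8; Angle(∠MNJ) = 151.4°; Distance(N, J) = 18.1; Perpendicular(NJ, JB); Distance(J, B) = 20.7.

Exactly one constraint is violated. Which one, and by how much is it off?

Distance(J, B) = 20.7 — off by 3.10.

M = (0.00, 0.00) ✓; MN at -26.80° ✓; |MN| = 43.80 ✓; ∠MNJ = 151.4° ✓; |NJ| = 18.10 ✓; ∠(NJ, JB) = 90.00° ✓; |JB| = 17.60 ✗.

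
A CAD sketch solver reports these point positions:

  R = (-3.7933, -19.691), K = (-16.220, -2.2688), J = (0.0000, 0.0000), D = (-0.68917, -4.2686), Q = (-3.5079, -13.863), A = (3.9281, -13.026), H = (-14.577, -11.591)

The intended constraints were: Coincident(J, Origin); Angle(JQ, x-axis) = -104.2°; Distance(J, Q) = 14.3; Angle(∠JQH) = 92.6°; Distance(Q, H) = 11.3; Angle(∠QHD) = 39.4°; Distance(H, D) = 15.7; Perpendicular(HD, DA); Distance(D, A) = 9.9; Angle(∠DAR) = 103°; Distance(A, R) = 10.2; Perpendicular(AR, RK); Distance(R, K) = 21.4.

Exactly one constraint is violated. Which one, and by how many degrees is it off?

Perpendicular(AR, RK) — off by 5.30°.

J = (0.00, 0.00) ✓; JQ at -104.2° ✓; |JQ| = 14.30 ✓; ∠JQH = 92.60° ✓; |QH| = 11.30 ✓; ∠QHD = 39.40° ✓; |HD| = 15.70 ✓; ∠(HD, DA) = 90.00° ✓; |DA| = 9.900 ✓; ∠DAR = 103.0° ✓; |AR| = 10.20 ✓; ∠(AR, RK) = 95.30° ✗; |RK| = 21.40 ✓.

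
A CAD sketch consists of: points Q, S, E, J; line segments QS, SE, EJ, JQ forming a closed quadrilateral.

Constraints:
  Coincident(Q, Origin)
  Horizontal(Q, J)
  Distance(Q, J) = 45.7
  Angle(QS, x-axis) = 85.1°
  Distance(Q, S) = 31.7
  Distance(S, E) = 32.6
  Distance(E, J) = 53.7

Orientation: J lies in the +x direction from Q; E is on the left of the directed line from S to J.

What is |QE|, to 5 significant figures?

58.618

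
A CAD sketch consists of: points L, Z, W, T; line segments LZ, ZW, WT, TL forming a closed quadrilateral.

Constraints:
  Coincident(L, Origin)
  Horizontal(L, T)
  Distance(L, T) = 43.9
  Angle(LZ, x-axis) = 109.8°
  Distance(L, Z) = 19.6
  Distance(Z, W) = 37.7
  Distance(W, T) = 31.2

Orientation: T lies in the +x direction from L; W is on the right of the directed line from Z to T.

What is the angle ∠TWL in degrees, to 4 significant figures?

117.9°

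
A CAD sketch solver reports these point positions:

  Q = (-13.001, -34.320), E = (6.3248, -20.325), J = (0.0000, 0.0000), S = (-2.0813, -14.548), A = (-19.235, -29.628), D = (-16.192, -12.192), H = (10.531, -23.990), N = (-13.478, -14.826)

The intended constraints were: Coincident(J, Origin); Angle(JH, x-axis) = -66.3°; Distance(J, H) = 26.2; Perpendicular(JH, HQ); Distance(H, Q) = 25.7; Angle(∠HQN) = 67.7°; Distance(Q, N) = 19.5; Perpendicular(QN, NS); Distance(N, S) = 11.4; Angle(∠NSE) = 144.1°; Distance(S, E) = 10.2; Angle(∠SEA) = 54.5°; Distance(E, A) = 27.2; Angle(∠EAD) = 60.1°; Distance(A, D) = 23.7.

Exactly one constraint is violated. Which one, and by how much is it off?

Distance(A, D) = 23.7 — off by 6.00.

J = (0.00, 0.00) ✓; JH at -66.30° ✓; |JH| = 26.20 ✓; ∠(JH, HQ) = 90.00° ✓; |HQ| = 25.70 ✓; ∠HQN = 67.70° ✓; |QN| = 19.50 ✓; ∠(QN, NS) = 90.00° ✓; |NS| = 11.40 ✓; ∠NSE = 144.1° ✓; |SE| = 10.20 ✓; ∠SEA = 54.50° ✓; |EA| = 27.20 ✓; ∠EAD = 60.10° ✓; |AD| = 17.70 ✗.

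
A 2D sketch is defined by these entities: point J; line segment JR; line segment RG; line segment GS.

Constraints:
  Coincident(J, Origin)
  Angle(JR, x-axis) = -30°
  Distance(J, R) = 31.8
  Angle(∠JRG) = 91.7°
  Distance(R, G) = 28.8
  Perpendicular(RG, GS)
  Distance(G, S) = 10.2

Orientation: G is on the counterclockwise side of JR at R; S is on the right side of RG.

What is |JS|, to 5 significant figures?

51.454

∠JRG = 91.7°, so RG runs at -30.0° + (180° − 91.7°) = 58.300° from the x-axis; with |RG| = 28.8, G = R + 28.8·(cos 58.300°, sin 58.300°) = (42.673, 8.6034). RG is perpendicular to GS; with |GS| = 10.2 on the right of RG, S = G + 10.2·(0.85081, -0.52547) = (51.351, 3.2435). Then |JS| = |S − J| = 51.454.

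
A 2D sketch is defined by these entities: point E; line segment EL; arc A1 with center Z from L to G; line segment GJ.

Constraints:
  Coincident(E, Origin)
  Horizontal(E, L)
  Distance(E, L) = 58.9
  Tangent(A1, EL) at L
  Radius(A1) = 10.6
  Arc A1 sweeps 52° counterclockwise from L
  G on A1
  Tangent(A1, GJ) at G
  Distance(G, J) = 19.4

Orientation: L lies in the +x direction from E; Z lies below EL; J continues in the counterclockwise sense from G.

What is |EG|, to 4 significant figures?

50.71

E is at the origin; EL is horizontal with |EL| = 58.9 and L on the +x side, so L = (58.90, 0.000). Tangency of A1 to EL means the radius ZL is perpendicular to EL, so Z = L + (0, -10.6) = (58.90, -10.60). On A1, L sits at bearing 90° from Z; a 52° counterclockwise sweep puts G at bearing 142°, so G = Z + 10.6·(cos 142°, sin 142°) = (50.55, -4.074). Then |EG| = |G − E| = 50.71.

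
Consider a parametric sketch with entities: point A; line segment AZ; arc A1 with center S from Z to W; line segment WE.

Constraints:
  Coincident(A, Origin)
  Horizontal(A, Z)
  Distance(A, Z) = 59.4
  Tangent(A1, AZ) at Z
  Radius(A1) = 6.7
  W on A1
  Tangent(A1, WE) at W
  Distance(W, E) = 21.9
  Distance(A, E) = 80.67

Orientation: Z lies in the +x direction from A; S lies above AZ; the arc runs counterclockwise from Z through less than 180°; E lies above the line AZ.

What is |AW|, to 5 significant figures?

64.715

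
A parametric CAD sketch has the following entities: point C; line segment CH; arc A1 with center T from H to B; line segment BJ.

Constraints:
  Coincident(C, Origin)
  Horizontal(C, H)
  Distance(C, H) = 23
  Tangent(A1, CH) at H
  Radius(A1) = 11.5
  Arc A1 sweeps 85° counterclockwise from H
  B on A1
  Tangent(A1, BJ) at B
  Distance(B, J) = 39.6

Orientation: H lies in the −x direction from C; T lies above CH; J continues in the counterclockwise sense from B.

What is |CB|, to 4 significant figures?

15.60

C is at the origin; CH is horizontal with |CH| = 23.0 and H on the −x side, so H = (-23.00, 0.000). Since A1 is tangent to CH there, TH ⟂ CH, so T = H + (0, 11.5) = (-23.00, 11.50). On A1, H sits at bearing -90° from T; an 85° counterclockwise sweep puts B at bearing -5°, so B = T + 11.5·(cos -5°, sin -5°) = (-11.54, 10.50). Then |CB| = |B − C| = 15.60.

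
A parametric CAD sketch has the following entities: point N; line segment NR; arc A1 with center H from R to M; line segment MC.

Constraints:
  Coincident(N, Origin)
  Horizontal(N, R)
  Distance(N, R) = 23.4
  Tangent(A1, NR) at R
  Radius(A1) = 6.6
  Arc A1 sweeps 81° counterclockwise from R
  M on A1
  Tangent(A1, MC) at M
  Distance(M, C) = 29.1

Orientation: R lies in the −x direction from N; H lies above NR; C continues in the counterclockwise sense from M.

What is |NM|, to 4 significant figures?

17.78

N is at the origin; NR is horizontal with |NR| = 23.4 and R on the −x side, so R = (-23.40, 0.000). Since A1 is tangent to NR there, HR ⟂ NR, so H = R + (0, 6.6) = (-23.40, 6.600). On A1, R sits at bearing -90° from H; an 81° counterclockwise sweep puts M at bearing -9°, so M = H + 6.6·(cos -9°, sin -9°) = (-16.88, 5.568). Then |NM| = |M − N| = 17.78.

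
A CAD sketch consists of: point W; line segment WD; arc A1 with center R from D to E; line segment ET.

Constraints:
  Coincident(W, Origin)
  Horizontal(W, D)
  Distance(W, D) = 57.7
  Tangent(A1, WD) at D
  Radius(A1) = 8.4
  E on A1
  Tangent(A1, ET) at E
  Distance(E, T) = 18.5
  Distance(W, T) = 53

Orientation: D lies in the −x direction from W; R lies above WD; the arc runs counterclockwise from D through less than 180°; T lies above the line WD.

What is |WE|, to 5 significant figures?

49.909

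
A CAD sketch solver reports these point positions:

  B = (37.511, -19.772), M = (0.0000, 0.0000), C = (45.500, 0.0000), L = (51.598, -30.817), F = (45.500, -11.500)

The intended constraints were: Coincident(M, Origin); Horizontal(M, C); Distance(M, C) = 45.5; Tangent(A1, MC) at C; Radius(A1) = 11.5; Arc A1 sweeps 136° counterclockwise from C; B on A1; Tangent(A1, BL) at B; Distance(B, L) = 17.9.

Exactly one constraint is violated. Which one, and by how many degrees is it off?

Tangent(A1, BL) at B — off by 5.90°.

M = (0.00, 0.00) ✓; M.y = 0.00, C.y = 0.00 ✓; |MC| = 45.50 ✓; ∠(FC, CM) = 90.00° ✓; |FC| = 11.50 ✓; bearing(F→B) − bearing(F→C) = 136.0° ✓; |FB| = 11.50 ✓; ∠(FB, BL) = 84.10° ✗; |BL| = 17.90 ✓.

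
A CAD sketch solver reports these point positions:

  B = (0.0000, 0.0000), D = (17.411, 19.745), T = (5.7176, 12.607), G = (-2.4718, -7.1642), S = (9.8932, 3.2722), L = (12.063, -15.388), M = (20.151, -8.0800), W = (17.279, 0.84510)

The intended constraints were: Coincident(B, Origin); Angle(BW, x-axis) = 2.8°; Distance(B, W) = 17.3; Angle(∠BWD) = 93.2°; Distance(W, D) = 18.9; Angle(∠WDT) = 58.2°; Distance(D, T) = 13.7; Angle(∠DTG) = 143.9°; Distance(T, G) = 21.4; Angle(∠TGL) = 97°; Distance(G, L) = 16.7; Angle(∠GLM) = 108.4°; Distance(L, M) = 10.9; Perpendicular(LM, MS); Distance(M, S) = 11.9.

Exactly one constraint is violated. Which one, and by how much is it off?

Distance(M, S) = 11.9 — off by 3.40.

B = (0.00, 0.00) ✓; BW at 2.800° ✓; |BW| = 17.30 ✓; ∠BWD = 93.20° ✓; |WD| = 18.90 ✓; ∠WDT = 58.20° ✓; |DT| = 13.70 ✓; ∠DTG = 143.9° ✓; |TG| = 21.40 ✓; ∠TGL = 97.00° ✓; |GL| = 16.70 ✓; ∠GLM = 108.4° ✓; |LM| = 10.90 ✓; ∠(LM, MS) = 90.00° ✓; |MS| = 15.30 ✗.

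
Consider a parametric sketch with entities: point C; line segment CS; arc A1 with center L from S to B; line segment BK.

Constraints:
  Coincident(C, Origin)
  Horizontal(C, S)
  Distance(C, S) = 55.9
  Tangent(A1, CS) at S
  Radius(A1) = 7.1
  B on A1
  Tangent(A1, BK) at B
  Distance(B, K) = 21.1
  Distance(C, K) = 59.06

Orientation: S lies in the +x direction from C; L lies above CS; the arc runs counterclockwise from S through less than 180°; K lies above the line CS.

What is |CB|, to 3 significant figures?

63.0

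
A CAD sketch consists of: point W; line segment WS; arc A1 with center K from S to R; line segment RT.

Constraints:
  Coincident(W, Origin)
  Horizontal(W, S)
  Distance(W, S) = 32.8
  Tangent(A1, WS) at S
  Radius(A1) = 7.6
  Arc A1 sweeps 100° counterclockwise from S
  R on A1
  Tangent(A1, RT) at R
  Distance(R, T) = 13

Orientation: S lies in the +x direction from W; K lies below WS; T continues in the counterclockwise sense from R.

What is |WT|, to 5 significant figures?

35.102

W is at the origin; W and S share the same y with |WS| = 32.8 and S on the +x side, so S = (32.800, 0.0000). A1 meets WS tangentially, so KS is at right angles to WS, so K = S + (0, -7.6) = (32.800, -7.6000). On A1, S sits at bearing 90° from K; a 100° counterclockwise sweep puts R at bearing 190°, so R = K + 7.6·(cos 190°, sin 190°) = (25.315, -8.9197). Since A1 is tangent to RT there, KR ⟂ RT, so RT runs along (−sin 190°, cos 190°); with |RT| = 13.0, T = (27.573, -21.722). Then |WT| = |T − W| = 35.102.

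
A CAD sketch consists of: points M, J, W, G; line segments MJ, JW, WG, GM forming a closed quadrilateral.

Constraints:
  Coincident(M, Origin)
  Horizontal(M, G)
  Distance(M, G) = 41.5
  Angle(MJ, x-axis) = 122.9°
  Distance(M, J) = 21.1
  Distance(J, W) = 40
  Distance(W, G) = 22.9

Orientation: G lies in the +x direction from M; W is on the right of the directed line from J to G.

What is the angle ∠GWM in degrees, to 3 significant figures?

141°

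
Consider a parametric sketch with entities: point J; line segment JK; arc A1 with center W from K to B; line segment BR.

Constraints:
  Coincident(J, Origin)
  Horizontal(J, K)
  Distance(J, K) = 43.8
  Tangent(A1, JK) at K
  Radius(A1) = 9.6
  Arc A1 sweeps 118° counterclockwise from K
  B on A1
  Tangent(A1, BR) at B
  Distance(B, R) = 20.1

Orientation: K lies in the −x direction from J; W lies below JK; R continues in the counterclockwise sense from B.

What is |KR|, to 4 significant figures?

31.87

J is at the origin; JK is horizontal with |JK| = 43.8 and K on the −x side, so K = (-43.80, 0.000). A1 meets JK tangentially, so WK is at right angles to JK, so W = K + (0, -9.6) = (-43.80, -9.600). On A1, K sits at bearing 90° from W; a 118° counterclockwise sweep puts B at bearing 208°, so B = W + 9.6·(cos 208°, sin 208°) = (-52.28, -14.11). Tangency of A1 to BR means the radius WB is perpendicular to BR, so BR runs along (−sin 208°, cos 208°); with |BR| = 20.1, R = (-42.84, -31.85). Then |KR| = |R − K| = 31.87.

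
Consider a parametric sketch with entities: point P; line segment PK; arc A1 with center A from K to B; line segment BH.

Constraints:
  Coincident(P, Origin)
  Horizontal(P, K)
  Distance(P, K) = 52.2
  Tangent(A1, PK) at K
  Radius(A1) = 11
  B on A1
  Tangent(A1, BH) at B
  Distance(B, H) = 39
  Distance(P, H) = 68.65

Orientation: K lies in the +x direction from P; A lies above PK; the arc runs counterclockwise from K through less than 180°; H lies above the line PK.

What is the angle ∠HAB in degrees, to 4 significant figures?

74.25°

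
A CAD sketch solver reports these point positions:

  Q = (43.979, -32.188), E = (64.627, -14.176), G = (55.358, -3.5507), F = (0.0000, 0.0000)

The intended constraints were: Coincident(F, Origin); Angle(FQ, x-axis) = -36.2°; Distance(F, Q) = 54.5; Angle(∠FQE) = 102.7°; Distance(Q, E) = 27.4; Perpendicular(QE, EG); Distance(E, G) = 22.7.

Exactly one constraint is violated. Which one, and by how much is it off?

Distance(E, G) = 22.7 — off by 8.60.

F = (0.00, 0.00) ✓; FQ at -36.20° ✓; |FQ| = 54.50 ✓; ∠FQE = 102.7° ✓; |QE| = 27.40 ✓; ∠(QE, EG) = 90.00° ✓; |EG| = 14.10 ✗.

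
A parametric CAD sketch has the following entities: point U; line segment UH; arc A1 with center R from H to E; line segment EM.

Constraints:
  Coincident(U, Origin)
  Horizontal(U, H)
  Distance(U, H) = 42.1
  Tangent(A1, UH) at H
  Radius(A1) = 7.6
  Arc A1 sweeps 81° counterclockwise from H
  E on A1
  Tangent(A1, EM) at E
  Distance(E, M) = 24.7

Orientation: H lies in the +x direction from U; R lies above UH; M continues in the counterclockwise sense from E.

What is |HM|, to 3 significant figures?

32.8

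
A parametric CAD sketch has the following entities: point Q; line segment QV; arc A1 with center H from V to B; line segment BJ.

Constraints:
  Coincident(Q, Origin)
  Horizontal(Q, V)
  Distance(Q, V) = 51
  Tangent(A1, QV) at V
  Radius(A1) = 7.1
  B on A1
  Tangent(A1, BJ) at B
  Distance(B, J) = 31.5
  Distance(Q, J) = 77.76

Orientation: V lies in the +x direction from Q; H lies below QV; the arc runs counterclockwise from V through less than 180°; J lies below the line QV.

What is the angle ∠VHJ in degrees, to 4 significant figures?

142.9°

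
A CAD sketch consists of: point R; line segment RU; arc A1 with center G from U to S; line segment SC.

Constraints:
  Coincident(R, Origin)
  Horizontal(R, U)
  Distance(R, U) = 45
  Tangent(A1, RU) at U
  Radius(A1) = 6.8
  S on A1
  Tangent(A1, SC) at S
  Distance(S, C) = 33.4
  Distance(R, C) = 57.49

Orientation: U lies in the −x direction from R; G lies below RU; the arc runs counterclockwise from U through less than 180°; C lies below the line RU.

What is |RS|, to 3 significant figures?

52.2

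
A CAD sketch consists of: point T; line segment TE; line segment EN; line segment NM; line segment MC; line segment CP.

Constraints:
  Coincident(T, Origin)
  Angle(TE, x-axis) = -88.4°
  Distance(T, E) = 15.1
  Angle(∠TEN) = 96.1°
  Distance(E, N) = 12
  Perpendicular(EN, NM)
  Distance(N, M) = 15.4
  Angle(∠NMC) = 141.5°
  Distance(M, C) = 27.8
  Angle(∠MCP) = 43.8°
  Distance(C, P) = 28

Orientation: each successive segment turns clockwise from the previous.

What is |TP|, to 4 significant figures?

8.513

T is at the origin; TE runs at -88.4° with length 15.1, so E = (0.4216, -15.09). ∠TEN = 96.1° gives EN at -172.3° from the x-axis; with |EN| = 12.0, N = (-11.47, -16.70). The perpendicularity gives NM at right angles to EN, so NM runs at 97.70°; with |NM| = 15.4, M = (-13.53, -1.441). ∠NMC = 141.5° gives MC at 59.20° from the x-axis; with |MC| = 27.8, C = (0.7012, 22.44). ∠MCP = 43.8° gives CP at -77.00° from the x-axis; with |CP| = 28.0, P = (7.000, -4.844). Then |TP| = |P − T| = 8.513.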